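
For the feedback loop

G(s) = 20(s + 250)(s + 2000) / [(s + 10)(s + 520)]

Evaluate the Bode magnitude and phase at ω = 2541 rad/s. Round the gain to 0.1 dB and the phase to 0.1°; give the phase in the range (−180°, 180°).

28.0 dB, -32.0°

At s = jω = j2541:
zero (s+250): 250 + j2541 → |·| = √(250²+2541²) = √6519181 ≈ 2553.3, ∠ = arctan(2541/250) ≈ 84.38°
zero (s+2000): 2000 + j2541 → |·| = √(2000²+2541²) = √10456681 ≈ 3233.7, ∠ = arctan(2541/2000) ≈ 51.79°
pole (s+10): 10 + j2541 → |·| = √(10²+2541²) = √6456781 ≈ 2541, ∠ = arctan(2541/10) ≈ 89.77°
pole (s+520): 520 + j2541 → |·| = √(520²+2541²) = √6727081 ≈ 2593.7, ∠ = arctan(2541/520) ≈ 78.43°
|G| = 20 · 8.2566e+06 / 6.5906e+06 ≈ 25.056
Gain = 20 log₁₀(25.056) ≈ 27.98 dB
∠G = 136.17° − 168.20° = -32.03°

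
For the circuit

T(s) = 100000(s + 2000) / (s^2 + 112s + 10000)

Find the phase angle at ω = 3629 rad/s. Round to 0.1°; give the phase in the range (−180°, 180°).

At s = jω = j3629:
zero (s+2000): 2000 + j3629 → |·| = √(2000²+3629²) = √17169641 ≈ 4143.6, ∠ = arctan(3629/2000) ≈ 61.14°
quadratic: (j3629)² + 112·j3629 + 10000 = -13159641 + j406448 → |·| ≈ 1.3166e+07, ∠ ≈ 178.23°
∠T = 61.14° − 178.23° = -117.09°

-117.1°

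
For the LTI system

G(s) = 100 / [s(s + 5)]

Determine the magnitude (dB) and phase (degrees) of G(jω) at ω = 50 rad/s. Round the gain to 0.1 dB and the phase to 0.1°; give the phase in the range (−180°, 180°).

At s = jω = j50:
pole (s+5): 5 + j50 → |·| = √(5²+50²) = √2525 ≈ 50.249, ∠ = arctan(50/5) ≈ 84.29°
pole at origin: |s| = 50, ∠ = 90.00° (in denominator)
|G| = 100 / 2512.5 ≈ 0.039801
Gain = 20 log₁₀(0.039801) ≈ -28.00 dB
∠G = 0.00° − 174.29° = -174.29°

-28.0 dB, -174.3°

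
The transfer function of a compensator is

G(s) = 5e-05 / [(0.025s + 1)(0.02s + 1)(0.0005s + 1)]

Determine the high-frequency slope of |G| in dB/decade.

Each pole contributes −20 dB/decade at high frequency; each zero contributes +20 dB/decade.
Net: 0 zero(s) − 3 pole(s) → -60 dB/decade.

-60 dB/decade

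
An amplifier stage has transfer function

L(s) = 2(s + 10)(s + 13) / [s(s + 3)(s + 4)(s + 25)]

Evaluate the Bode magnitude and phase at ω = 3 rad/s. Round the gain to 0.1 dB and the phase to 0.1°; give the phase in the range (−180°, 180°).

-15.2 dB, -149.0°

At s = jω = j3:
zero (s+10): 10 + j3 → |·| = √(10²+3²) = √109 ≈ 10.44, ∠ = arctan(3/10) ≈ 16.70°
zero (s+13): 13 + j3 → |·| = √(13²+3²) = √178 ≈ 13.342, ∠ = arctan(3/13) ≈ 12.99°
pole (s+3): 3 + j3 → |·| = √(3²+3²) = √18 ≈ 4.2426, ∠ = arctan(3/3) ≈ 45.00°
pole (s+4): 4 + j3 → |·| = √(4²+3²) = √25 ≈ 5, ∠ = arctan(3/4) ≈ 36.87°
pole (s+25): 25 + j3 → |·| = √(25²+3²) = √634 ≈ 25.179, ∠ = arctan(3/25) ≈ 6.84°
pole at origin: |s| = 3, ∠ = 90.00° (in denominator)
|L| = 2 · 139.29 / 1602.4 ≈ 0.17385
Gain = 20 log₁₀(0.17385) ≈ -15.20 dB
∠L = 29.69° − 178.71° = -149.02°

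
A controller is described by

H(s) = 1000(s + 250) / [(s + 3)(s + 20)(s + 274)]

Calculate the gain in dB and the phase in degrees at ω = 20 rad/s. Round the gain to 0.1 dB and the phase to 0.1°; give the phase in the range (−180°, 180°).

4.1 dB, -126.1°

At s = jω = j20:
zero (s+250): 250 + j20 → |·| = √(250²+20²) = √62900 ≈ 250.8, ∠ = arctan(20/250) ≈ 4.57°
pole (s+3): 3 + j20 → |·| = √(3²+20²) = √409 ≈ 20.224, ∠ = arctan(20/3) ≈ 81.47°
pole (s+20): 20 + j20 → |·| = √(20²+20²) = √800 ≈ 28.284, ∠ = arctan(20/20) ≈ 45.00°
pole (s+274): 274 + j20 → |·| = √(274²+20²) = √75476 ≈ 274.73, ∠ = arctan(20/274) ≈ 4.17°
|H| = 1000 · 250.8 / 1.5715e+05 ≈ 1.5959
Gain = 20 log₁₀(1.5959) ≈ 4.06 dB
∠H = 4.57° − 130.64° = -126.07°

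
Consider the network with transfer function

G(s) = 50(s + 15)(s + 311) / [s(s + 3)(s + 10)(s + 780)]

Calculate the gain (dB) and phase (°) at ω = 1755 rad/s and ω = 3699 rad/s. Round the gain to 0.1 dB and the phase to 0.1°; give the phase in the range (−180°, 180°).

ω = 1755: -96.4 dB, -166.2°; ω = 3699: -108.9 dB, -172.9°

At s = jω = j1755:
zero (s+15): 15 + j1755 → |·| = √(15²+1755²) = √3080250 ≈ 1755.1, ∠ = arctan(1755/15) ≈ 89.51°
zero (s+311): 311 + j1755 → |·| = √(311²+1755²) = √3176746 ≈ 1782.3, ∠ = arctan(1755/311) ≈ 79.95°
pole (s+3): 3 + j1755 → |·| = √(3²+1755²) = √3080034 ≈ 1755, ∠ = arctan(1755/3) ≈ 89.90°
pole (s+10): 10 + j1755 → |·| = √(10²+1755²) = √3080125 ≈ 1755, ∠ = arctan(1755/10) ≈ 89.67°
pole (s+780): 780 + j1755 → |·| = √(780²+1755²) = √3688425 ≈ 1920.5, ∠ = arctan(1755/780) ≈ 66.04°
pole at origin: |s| = 1755, ∠ = 90.00° (in denominator)
|G| = 50 · 3.1281e+06 / 1.0381e+13 ≈ 1.5066e-05
Gain = 20 log₁₀(1.5066e-05) ≈ -96.44 dB
∠G = 169.46° − 335.61° = -166.15°

At s = jω = j3699:
zero (s+15): 15 + j3699 → |·| = √(15²+3699²) = √13682826 ≈ 3699, ∠ = arctan(3699/15) ≈ 89.77°
zero (s+311): 311 + j3699 → |·| = √(311²+3699²) = √13779322 ≈ 3712.1, ∠ = arctan(3699/311) ≈ 85.19°
pole (s+3): 3 + j3699 → |·| = √(3²+3699²) = √13682610 ≈ 3699, ∠ = arctan(3699/3) ≈ 89.95°
pole (s+10): 10 + j3699 → |·| = √(10²+3699²) = √13682701 ≈ 3699, ∠ = arctan(3699/10) ≈ 89.85°
pole (s+780): 780 + j3699 → |·| = √(780²+3699²) = √14291001 ≈ 3780.3, ∠ = arctan(3699/780) ≈ 78.09°
pole at origin: |s| = 3699, ∠ = 90.00° (in denominator)
|G| = 50 · 1.3731e+07 / 1.9133e+14 ≈ 3.5883e-06
Gain = 20 log₁₀(3.5883e-06) ≈ -108.90 dB
∠G = 174.96° − 347.89° = -172.93°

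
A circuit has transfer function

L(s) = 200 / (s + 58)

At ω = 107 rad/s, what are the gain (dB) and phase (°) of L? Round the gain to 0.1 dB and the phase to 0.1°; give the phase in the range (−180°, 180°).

Substitute s = j107:
Numerator: 200 = 200 + j0
Denominator: (j107) + 58 = 58 + j107
|N| = √(200² + 0²) ≈ 200, ∠N ≈ 0.00°
|D| = √(58² + 107²) ≈ 121.71, ∠D ≈ 61.54°
|L| = 200 / 121.71 ≈ 1.6433
Gain = 20 log₁₀(1.6433) ≈ 4.31 dB
∠L = 0.00° − 61.54° = -61.54°

4.3 dB, -61.5°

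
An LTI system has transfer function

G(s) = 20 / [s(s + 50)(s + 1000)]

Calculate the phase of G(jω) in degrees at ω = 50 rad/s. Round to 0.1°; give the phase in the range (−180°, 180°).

-137.9°

At s = jω = j50:
pole (s+50): 50 + j50 → |·| = √(50²+50²) = √5000 ≈ 70.711, ∠ = arctan(50/50) ≈ 45.00°
pole (s+1000): 1000 + j50 → |·| = √(1000²+50²) = √1002500 ≈ 1001.2, ∠ = arctan(50/1000) ≈ 2.86°
pole at origin: |s| = 50, ∠ = 90.00° (in denominator)
∠G = 0.00° − 137.86° = -137.86°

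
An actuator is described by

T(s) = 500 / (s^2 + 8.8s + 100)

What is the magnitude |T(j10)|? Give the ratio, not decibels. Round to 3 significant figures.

5.68

At s = jω = j10:
quadratic: (j10)² + 8.8·j10 + 100 = 0 + j88 → |·| ≈ 88, ∠ ≈ 90.00°
|T| = 500 / 88 ≈ 5.6818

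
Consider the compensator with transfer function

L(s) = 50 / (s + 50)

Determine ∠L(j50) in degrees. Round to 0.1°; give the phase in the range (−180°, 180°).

At s = jω = j50:
pole (s+50): 50 + j50 → |·| = √(50²+50²) = √5000 ≈ 70.711, ∠ = arctan(50/50) ≈ 45.00°
∠L = 0.00° − 45.00° = -45.00°

-45.0°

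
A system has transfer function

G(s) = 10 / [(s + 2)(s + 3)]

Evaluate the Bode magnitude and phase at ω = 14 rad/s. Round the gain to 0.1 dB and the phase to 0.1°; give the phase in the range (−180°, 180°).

At s = jω = j14:
pole (s+2): 2 + j14 → |·| = √(2²+14²) = √200 ≈ 14.142, ∠ = arctan(14/2) ≈ 81.87°
pole (s+3): 3 + j14 → |·| = √(3²+14²) = √205 ≈ 14.318, ∠ = arctan(14/3) ≈ 77.91°
|G| = 10 / 202.49 ≈ 0.049385
Gain = 20 log₁₀(0.049385) ≈ -26.13 dB
∠G = 0.00° − 159.78° = -159.78°

-26.1 dB, -159.8°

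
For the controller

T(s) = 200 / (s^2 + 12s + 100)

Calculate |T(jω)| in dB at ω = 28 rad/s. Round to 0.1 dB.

-11.6 dB

At s = jω = j28:
quadratic: (j28)² + 12·j28 + 100 = -684 + j336 → |·| ≈ 762.07, ∠ ≈ 153.84°
|T| = 200 / 762.07 ≈ 0.26244
Gain = 20 log₁₀(0.26244) ≈ -11.62 dB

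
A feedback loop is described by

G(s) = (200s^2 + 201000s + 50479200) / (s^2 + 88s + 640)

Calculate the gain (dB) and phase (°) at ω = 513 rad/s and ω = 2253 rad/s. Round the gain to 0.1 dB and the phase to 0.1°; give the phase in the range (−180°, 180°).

ω = 513: 51.8 dB, -79.0°; ω = 2253: 46.4 dB, -22.9°

Substitute s = j513:
Numerator: 200(j513)^2 + 201000(j513) + 50479200 = -2154600 + j103113000
Denominator: (j513)^2 + 88(j513) + 640 = -262529 + j45144
|N| = √(2154600² + 103113000²) ≈ 1.0314e+08, ∠N ≈ 91.20°
|D| = √(262529² + 45144²) ≈ 2.6638e+05, ∠D ≈ 170.24°
|G| = 1.0314e+08 / 2.6638e+05 ≈ 387.19
Gain = 20 log₁₀(387.19) ≈ 51.76 dB
∠G = 91.20° − 170.24° = -79.04°

Substitute s = j2253:
Numerator: 200(j2253)^2 + 201000(j2253) + 50479200 = -964722600 + j452853000
Denominator: (j2253)^2 + 88(j2253) + 640 = -5075369 + j198264
|N| = √(964722600² + 452853000²) ≈ 1.0657e+09, ∠N ≈ 154.85°
|D| = √(5075369² + 198264²) ≈ 5.0792e+06, ∠D ≈ 177.76°
|G| = 1.0657e+09 / 5.0792e+06 ≈ 209.82
Gain = 20 log₁₀(209.82) ≈ 46.44 dB
∠G = 154.85° − 177.76° = -22.91°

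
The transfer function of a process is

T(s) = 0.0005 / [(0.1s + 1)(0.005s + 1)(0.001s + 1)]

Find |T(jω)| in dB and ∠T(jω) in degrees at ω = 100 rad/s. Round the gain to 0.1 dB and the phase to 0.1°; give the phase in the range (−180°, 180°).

-87.1 dB, -116.6°

At ω = 100 rad/s:
pole (1 + j100·0.1) = 1 + j10 → |·| ≈ 10.05, ∠ ≈ 84.29°
pole (1 + j100·0.005) = 1 + j0.5 → |·| ≈ 1.118, ∠ ≈ 26.57°
pole (1 + j100·0.001) = 1 + j0.1 → |·| ≈ 1.005, ∠ ≈ 5.71°
|T| = 0.0005 · 1 / (10.05 · 1.118 · 1.005) ≈ 4.4279e-05
Gain = 20 log₁₀(4.4279e-05) ≈ -87.08 dB
∠T = (0°) − (84.29° + 26.57° + 5.71°) = -116.57°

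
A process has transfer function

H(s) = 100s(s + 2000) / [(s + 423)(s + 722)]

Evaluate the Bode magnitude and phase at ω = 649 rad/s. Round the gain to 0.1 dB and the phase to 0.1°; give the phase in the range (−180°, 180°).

At s = jω = j649:
zero (s+2000): 2000 + j649 → |·| = √(2000²+649²) = √4421201 ≈ 2102.7, ∠ = arctan(649/2000) ≈ 17.98°
zero at origin: s = j649 → |·| = 649, ∠ = 90.00°
pole (s+423): 423 + j649 → |·| = √(423²+649²) = √600130 ≈ 774.68, ∠ = arctan(649/423) ≈ 56.90°
pole (s+722): 722 + j649 → |·| = √(722²+649²) = √942485 ≈ 970.82, ∠ = arctan(649/722) ≈ 41.95°
|H| = 100 · 1.3647e+06 / 7.5207e+05 ≈ 181.46
Gain = 20 log₁₀(181.46) ≈ 45.18 dB
∠H = 107.98° − 98.85° = 9.13°

45.2 dB, 9.1°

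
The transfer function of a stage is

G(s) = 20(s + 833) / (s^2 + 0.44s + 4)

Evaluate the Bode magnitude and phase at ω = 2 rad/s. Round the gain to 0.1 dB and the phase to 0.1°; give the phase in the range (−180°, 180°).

At s = jω = j2:
zero (s+833): 833 + j2 → |·| = √(833²+2²) = √693893 ≈ 833, ∠ = arctan(2/833) ≈ 0.14°
quadratic: (j2)² + 0.44·j2 + 4 = 0 + j0.88 → |·| ≈ 0.88, ∠ ≈ 90.00°
|G| = 20 · 833 / 0.88 ≈ 18932
Gain = 20 log₁₀(18932) ≈ 85.54 dB
∠G = 0.14° − 90.00° = -89.86°

85.5 dB, -89.9°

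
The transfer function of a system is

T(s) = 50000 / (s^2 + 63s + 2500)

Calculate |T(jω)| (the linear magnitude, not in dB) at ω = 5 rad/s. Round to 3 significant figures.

At s = jω = j5:
quadratic: (j5)² + 63·j5 + 2500 = 2475 + j315 → |·| ≈ 2495, ∠ ≈ 7.25°
|T| = 50000 / 2495 ≈ 20.04

20.0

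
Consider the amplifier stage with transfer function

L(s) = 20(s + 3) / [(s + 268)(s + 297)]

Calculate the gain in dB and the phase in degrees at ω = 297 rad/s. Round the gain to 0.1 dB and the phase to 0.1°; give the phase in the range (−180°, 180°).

-29.0 dB, -3.5°

At s = jω = j297:
zero (s+3): 3 + j297 → |·| = √(3²+297²) = √88218 ≈ 297.02, ∠ = arctan(297/3) ≈ 89.42°
pole (s+268): 268 + j297 → |·| = √(268²+297²) = √160033 ≈ 400.04, ∠ = arctan(297/268) ≈ 47.94°
pole (s+297): 297 + j297 → |·| = √(297²+297²) = √176418 ≈ 420.02, ∠ = arctan(297/297) ≈ 45.00°
|L| = 20 · 297.02 / 1.6802e+05 ≈ 0.035355
Gain = 20 log₁₀(0.035355) ≈ -29.03 dB
∠L = 89.42° − 92.94° = -3.52°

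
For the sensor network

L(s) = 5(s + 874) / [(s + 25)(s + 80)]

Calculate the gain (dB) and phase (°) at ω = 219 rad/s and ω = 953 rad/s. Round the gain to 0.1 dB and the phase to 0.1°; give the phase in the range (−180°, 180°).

ω = 219: -21.1 dB, -139.4°; ω = 953: -43.0 dB, -126.2°

At s = jω = j219:
zero (s+874): 874 + j219 → |·| = √(874²+219²) = √811837 ≈ 901.02, ∠ = arctan(219/874) ≈ 14.07°
pole (s+25): 25 + j219 → |·| = √(25²+219²) = √48586 ≈ 220.42, ∠ = arctan(219/25) ≈ 83.49°
pole (s+80): 80 + j219 → |·| = √(80²+219²) = √54361 ≈ 233.15, ∠ = arctan(219/80) ≈ 69.93°
|L| = 5 · 901.02 / 51391 ≈ 0.087663
Gain = 20 log₁₀(0.087663) ≈ -21.14 dB
∠L = 14.07° − 153.42° = -139.35°

At s = jω = j953:
zero (s+874): 874 + j953 → |·| = √(874²+953²) = √1672085 ≈ 1293.1, ∠ = arctan(953/874) ≈ 47.48°
pole (s+25): 25 + j953 → |·| = √(25²+953²) = √908834 ≈ 953.33, ∠ = arctan(953/25) ≈ 88.50°
pole (s+80): 80 + j953 → |·| = √(80²+953²) = √914609 ≈ 956.35, ∠ = arctan(953/80) ≈ 85.20°
|L| = 5 · 1293.1 / 9.1172e+05 ≈ 0.0070915
Gain = 20 log₁₀(0.0070915) ≈ -42.99 dB
∠L = 47.48° − 173.70° = -126.22°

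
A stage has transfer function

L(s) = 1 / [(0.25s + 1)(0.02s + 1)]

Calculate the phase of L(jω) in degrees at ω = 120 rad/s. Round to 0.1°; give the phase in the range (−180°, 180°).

At ω = 120 rad/s:
pole (1 + j120·0.25) = 1 + j30 → |·| ≈ 30.017, ∠ ≈ 88.09°
pole (1 + j120·0.02) = 1 + j2.4 → |·| ≈ 2.6, ∠ ≈ 67.38°
∠L = (0°) − (88.09° + 67.38°) = -155.47°

-155.5°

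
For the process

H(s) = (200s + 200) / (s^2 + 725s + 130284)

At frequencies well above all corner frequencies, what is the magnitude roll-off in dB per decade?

Each pole contributes −20 dB/decade at high frequency; each zero contributes +20 dB/decade.
Net: 1 zero(s) − 2 pole(s) → -20 dB/decade.

-20 dB/decade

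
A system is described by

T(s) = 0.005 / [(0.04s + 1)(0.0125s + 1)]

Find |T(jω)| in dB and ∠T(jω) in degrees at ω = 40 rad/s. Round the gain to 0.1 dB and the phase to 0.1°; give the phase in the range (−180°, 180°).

At ω = 40 rad/s:
pole (1 + j40·0.04) = 1 + j1.6 → |·| ≈ 1.8868, ∠ ≈ 57.99°
pole (1 + j40·0.0125) = 1 + j0.5 → |·| ≈ 1.118, ∠ ≈ 26.57°
|T| = 0.005 · 1 / (1.8868 · 1.118) ≈ 0.0023703
Gain = 20 log₁₀(0.0023703) ≈ -52.50 dB
∠T = (0°) − (57.99° + 26.57°) = -84.56°

-52.5 dB, -84.6°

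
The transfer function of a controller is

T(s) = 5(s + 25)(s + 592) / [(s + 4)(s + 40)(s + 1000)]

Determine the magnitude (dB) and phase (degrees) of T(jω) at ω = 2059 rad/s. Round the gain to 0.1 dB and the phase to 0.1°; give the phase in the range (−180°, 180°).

-52.9 dB, -79.6°

At s = jω = j2059:
zero (s+25): 25 + j2059 → |·| = √(25²+2059²) = √4240106 ≈ 2059.2, ∠ = arctan(2059/25) ≈ 89.30°
zero (s+592): 592 + j2059 → |·| = √(592²+2059²) = √4589945 ≈ 2142.4, ∠ = arctan(2059/592) ≈ 73.96°
pole (s+4): 4 + j2059 → |·| = √(4²+2059²) = √4239497 ≈ 2059, ∠ = arctan(2059/4) ≈ 89.89°
pole (s+40): 40 + j2059 → |·| = √(40²+2059²) = √4241081 ≈ 2059.4, ∠ = arctan(2059/40) ≈ 88.89°
pole (s+1000): 1000 + j2059 → |·| = √(1000²+2059²) = √5239481 ≈ 2289, ∠ = arctan(2059/1000) ≈ 64.10°
|T| = 5 · 4.4116e+06 / 9.7061e+09 ≈ 0.0022726
Gain = 20 log₁₀(0.0022726) ≈ -52.87 dB
∠T = 163.26° − 242.88° = -79.62°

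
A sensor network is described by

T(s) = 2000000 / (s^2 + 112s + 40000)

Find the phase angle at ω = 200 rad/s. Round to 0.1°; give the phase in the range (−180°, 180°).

At s = jω = j200:
quadratic: (j200)² + 112·j200 + 40000 = 0 + j22400 → |·| ≈ 22400, ∠ ≈ 90.00°
∠T = 0.00° − 90.00° = -90.00°

-90.0°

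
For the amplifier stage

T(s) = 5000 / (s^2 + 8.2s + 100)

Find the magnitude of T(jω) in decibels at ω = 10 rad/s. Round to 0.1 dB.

At s = jω = j10:
quadratic: (j10)² + 8.2·j10 + 100 = 0 + j82 → |·| ≈ 82, ∠ ≈ 90.00°
|T| = 5000 / 82 ≈ 60.976
Gain = 20 log₁₀(60.976) ≈ 35.70 dB

35.7 dB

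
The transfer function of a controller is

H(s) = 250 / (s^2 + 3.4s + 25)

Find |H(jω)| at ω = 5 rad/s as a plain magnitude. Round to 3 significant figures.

At s = jω = j5:
quadratic: (j5)² + 3.4·j5 + 25 = 0 + j17 → |·| ≈ 17, ∠ ≈ 90.00°
|H| = 250 / 17 ≈ 14.706

14.7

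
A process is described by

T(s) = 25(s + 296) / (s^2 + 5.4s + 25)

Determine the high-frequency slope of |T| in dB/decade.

-20 dB/decade

Each pole contributes −20 dB/decade at high frequency; each zero contributes +20 dB/decade.
Net: 1 zero(s) − 2 pole(s) → -20 dB/decade.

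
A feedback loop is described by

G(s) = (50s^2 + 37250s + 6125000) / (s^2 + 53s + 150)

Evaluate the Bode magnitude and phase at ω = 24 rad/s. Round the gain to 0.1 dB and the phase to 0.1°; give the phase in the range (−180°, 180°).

73.2 dB, -100.2°

Substitute s = j24:
Numerator: 50(j24)^2 + 37250(j24) + 6125000 = 6096200 + j894000
Denominator: (j24)^2 + 53(j24) + 150 = -426 + j1272
|N| = √(6096200² + 894000²) ≈ 6.1614e+06, ∠N ≈ 8.34°
|D| = √(426² + 1272²) ≈ 1341.4, ∠D ≈ 108.52°
|G| = 6.1614e+06 / 1341.4 ≈ 4593.3
Gain = 20 log₁₀(4593.3) ≈ 73.24 dB
∠G = 8.34° − 108.52° = -100.18°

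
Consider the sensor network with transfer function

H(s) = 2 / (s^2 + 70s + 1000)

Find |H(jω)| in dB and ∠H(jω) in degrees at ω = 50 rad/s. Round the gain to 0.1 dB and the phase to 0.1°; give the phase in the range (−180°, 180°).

Substitute s = j50:
Numerator: 2 = 2 + j0
Denominator: (j50)^2 + 70(j50) + 1000 = -1500 + j3500
|N| = √(2² + 0²) ≈ 2, ∠N ≈ 0.00°
|D| = √(1500² + 3500²) ≈ 3807.9, ∠D ≈ 113.20°
|H| = 2 / 3807.9 ≈ 0.00052522
Gain = 20 log₁₀(0.00052522) ≈ -65.59 dB
∠H = 0.00° − 113.20° = -113.20°

-65.6 dB, -113.2°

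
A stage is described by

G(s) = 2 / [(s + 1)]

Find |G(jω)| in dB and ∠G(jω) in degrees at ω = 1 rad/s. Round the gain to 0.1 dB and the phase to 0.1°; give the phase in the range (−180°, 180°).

At ω = 1 rad/s:
pole (1 + j1·1) = 1 + j1 → |·| ≈ 1.4142, ∠ ≈ 45.00°
|G| = 2 · 1 / (1.4142) ≈ 1.4142
Gain = 20 log₁₀(1.4142) ≈ 3.01 dB
∠G = (0°) − (45.00°) = -45.00°

3.0 dB, -45.0°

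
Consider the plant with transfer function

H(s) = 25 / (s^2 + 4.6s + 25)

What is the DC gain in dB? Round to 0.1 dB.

0.0 dB

H(0) = 25 / 25 = 1
20 log₁₀(1) ≈ 0.00 dB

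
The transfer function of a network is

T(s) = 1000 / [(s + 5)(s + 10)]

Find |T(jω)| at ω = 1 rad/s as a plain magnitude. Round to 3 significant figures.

At s = jω = j1:
pole (s+5): 5 + j1 → |·| = √(5²+1²) = √26 ≈ 5.099, ∠ = arctan(1/5) ≈ 11.31°
pole (s+10): 10 + j1 → |·| = √(10²+1²) = √101 ≈ 10.05, ∠ = arctan(1/10) ≈ 5.71°
|T| = 1000 / 51.245 ≈ 19.514

19.5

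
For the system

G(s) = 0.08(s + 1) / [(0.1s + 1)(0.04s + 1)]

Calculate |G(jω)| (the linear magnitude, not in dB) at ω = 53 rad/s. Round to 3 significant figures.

At ω = 53 rad/s:
zero (1 + j53·1) = 1 + j53 → |·| ≈ 53.009, ∠ ≈ 88.92°
pole (1 + j53·0.1) = 1 + j5.3 → |·| ≈ 5.3935, ∠ ≈ 79.32°
pole (1 + j53·0.04) = 1 + j2.12 → |·| ≈ 2.344, ∠ ≈ 64.75°
|G| = 0.08 · 53.009 / (5.3935 · 2.344) ≈ 0.33544

0.335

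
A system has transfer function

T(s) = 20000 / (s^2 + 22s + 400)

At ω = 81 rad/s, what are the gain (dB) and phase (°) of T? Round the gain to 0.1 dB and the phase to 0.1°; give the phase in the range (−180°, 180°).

9.9 dB, -163.9°

At s = jω = j81:
quadratic: (j81)² + 22·j81 + 400 = -6161 + j1782 → |·| ≈ 6413.5, ∠ ≈ 163.87°
|T| = 20000 / 6413.5 ≈ 3.1184
Gain = 20 log₁₀(3.1184) ≈ 9.88 dB
∠T = 0.00° − 163.87° = -163.87°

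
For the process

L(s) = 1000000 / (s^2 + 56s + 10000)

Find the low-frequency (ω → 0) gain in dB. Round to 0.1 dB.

40.0 dB

L(0) = 1000000 / 10000 = 100
20 log₁₀(100) ≈ 40.00 dB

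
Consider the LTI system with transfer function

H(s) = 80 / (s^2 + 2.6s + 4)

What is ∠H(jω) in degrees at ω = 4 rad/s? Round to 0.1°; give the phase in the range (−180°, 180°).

-139.1°

At s = jω = j4:
quadratic: (j4)² + 2.6·j4 + 4 = -12 + j10.4 → |·| ≈ 15.88, ∠ ≈ 139.09°
∠H = 0.00° − 139.09° = -139.09°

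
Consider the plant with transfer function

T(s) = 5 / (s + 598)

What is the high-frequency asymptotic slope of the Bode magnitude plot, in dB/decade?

Each pole contributes −20 dB/decade at high frequency; each zero contributes +20 dB/decade.
Net: 0 zero(s) − 1 pole(s) → -20 dB/decade.

-20 dB/decade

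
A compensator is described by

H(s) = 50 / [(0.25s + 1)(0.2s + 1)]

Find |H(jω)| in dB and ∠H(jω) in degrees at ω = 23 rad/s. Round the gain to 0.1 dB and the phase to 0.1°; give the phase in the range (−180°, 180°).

5.2 dB, -157.9°

At ω = 23 rad/s:
pole (1 + j23·0.25) = 1 + j5.75 → |·| ≈ 5.8363, ∠ ≈ 80.13°
pole (1 + j23·0.2) = 1 + j4.6 → |·| ≈ 4.7074, ∠ ≈ 77.74°
|H| = 50 · 1 / (5.8363 · 4.7074) ≈ 1.8199
Gain = 20 log₁₀(1.8199) ≈ 5.20 dB
∠H = (0°) − (80.13° + 77.74°) = -157.87°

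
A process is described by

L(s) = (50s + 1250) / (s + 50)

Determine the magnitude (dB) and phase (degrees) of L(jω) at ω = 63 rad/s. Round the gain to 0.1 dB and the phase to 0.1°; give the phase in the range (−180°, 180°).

Substitute s = j63:
Numerator: 50(j63) + 1250 = 1250 + j3150
Denominator: (j63) + 50 = 50 + j63
|N| = √(1250² + 3150²) ≈ 3389, ∠N ≈ 68.36°
|D| = √(50² + 63²) ≈ 80.43, ∠D ≈ 51.56°
|L| = 3389 / 80.43 ≈ 42.136
Gain = 20 log₁₀(42.136) ≈ 32.49 dB
∠L = 68.36° − 51.56° = 16.80°

32.5 dB, 16.8°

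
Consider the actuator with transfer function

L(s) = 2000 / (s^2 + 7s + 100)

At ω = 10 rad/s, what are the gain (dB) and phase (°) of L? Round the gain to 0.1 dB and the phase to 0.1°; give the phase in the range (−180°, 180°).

29.1 dB, -90.0°

At s = jω = j10:
quadratic: (j10)² + 7·j10 + 100 = 0 + j70 → |·| ≈ 70, ∠ ≈ 90.00°
|L| = 2000 / 70 ≈ 28.571
Gain = 20 log₁₀(28.571) ≈ 29.12 dB
∠L = 0.00° − 90.00° = -90.00°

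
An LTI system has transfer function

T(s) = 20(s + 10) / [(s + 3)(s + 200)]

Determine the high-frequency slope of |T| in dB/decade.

-20 dB/decade

Each pole contributes −20 dB/decade at high frequency; each zero contributes +20 dB/decade.
Net: 1 zero(s) − 2 pole(s) → -20 dB/decade.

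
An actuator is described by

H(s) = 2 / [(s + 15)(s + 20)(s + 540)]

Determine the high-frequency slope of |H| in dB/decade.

-60 dB/decade

Each pole contributes −20 dB/decade at high frequency; each zero contributes +20 dB/decade.
Net: 0 zero(s) − 3 pole(s) → -60 dB/decade.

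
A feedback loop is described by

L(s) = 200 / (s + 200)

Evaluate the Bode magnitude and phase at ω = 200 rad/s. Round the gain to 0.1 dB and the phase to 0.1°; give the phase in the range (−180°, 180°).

-3.0 dB, -45.0°

Substitute s = j200:
Numerator: 200 = 200 + j0
Denominator: (j200) + 200 = 200 + j200
|N| = √(200² + 0²) ≈ 200, ∠N ≈ 0.00°
|D| = √(200² + 200²) ≈ 282.84, ∠D ≈ 45.00°
|L| = 200 / 282.84 ≈ 0.70711
Gain = 20 log₁₀(0.70711) ≈ -3.01 dB
∠L = 0.00° − 45.00° = -45.00°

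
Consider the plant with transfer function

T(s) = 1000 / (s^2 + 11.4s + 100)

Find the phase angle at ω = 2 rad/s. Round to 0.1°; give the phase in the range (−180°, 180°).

-13.4°

At s = jω = j2:
quadratic: (j2)² + 11.4·j2 + 100 = 96 + j22.8 → |·| ≈ 98.67, ∠ ≈ 13.36°
∠T = 0.00° − 13.36° = -13.36°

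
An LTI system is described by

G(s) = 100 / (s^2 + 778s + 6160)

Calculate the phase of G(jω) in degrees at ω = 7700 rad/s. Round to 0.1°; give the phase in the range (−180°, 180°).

Substitute s = j7700:
Numerator: 100 = 100 + j0
Denominator: (j7700)^2 + 778(j7700) + 6160 = -59283840 + j5990600
|N| = √(100² + 0²) ≈ 100, ∠N ≈ 0.00°
|D| = √(59283840² + 5990600²) ≈ 5.9586e+07, ∠D ≈ 174.23°
∠G = 0.00° − 174.23° = -174.23°

-174.2°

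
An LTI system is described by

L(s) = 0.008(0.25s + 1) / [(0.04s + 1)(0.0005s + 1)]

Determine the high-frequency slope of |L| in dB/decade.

Each pole contributes −20 dB/decade at high frequency; each zero contributes +20 dB/decade.
Net: 1 zero(s) − 2 pole(s) → -20 dB/decade.

-20 dB/decade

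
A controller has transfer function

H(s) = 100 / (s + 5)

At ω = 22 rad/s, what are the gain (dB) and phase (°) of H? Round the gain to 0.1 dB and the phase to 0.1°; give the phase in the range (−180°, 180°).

12.9 dB, -77.2°

Substitute s = j22:
Numerator: 100 = 100 + j0
Denominator: (j22) + 5 = 5 + j22
|N| = √(100² + 0²) ≈ 100, ∠N ≈ 0.00°
|D| = √(5² + 22²) ≈ 22.561, ∠D ≈ 77.20°
|H| = 100 / 22.561 ≈ 4.4324
Gain = 20 log₁₀(4.4324) ≈ 12.93 dB
∠H = 0.00° − 77.20° = -77.20°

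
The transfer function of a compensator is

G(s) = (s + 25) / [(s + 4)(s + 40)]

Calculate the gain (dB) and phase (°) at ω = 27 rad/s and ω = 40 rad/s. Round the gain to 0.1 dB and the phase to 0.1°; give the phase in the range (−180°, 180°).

At s = jω = j27:
zero (s+25): 25 + j27 → |·| = √(25²+27²) = √1354 ≈ 36.797, ∠ = arctan(27/25) ≈ 47.20°
pole (s+4): 4 + j27 → |·| = √(4²+27²) = √745 ≈ 27.295, ∠ = arctan(27/4) ≈ 81.57°
pole (s+40): 40 + j27 → |·| = √(40²+27²) = √2329 ≈ 48.26, ∠ = arctan(27/40) ≈ 34.02°
|G| = 1 · 36.797 / 1317.3 ≈ 0.027934
Gain = 20 log₁₀(0.027934) ≈ -31.08 dB
∠G = 47.20° − 115.59° = -68.39°

At s = jω = j40:
zero (s+25): 25 + j40 → |·| = √(25²+40²) = √2225 ≈ 47.17, ∠ = arctan(40/25) ≈ 57.99°
pole (s+4): 4 + j40 → |·| = √(4²+40²) = √1616 ≈ 40.2, ∠ = arctan(40/4) ≈ 84.29°
pole (s+40): 40 + j40 → |·| = √(40²+40²) = √3200 ≈ 56.569, ∠ = arctan(40/40) ≈ 45.00°
|G| = 1 · 47.17 / 2274.1 ≈ 0.020742
Gain = 20 log₁₀(0.020742) ≈ -33.66 dB
∠G = 57.99° − 129.29° = -71.30°

ω = 27: -31.1 dB, -68.4°; ω = 40: -33.7 dB, -71.3°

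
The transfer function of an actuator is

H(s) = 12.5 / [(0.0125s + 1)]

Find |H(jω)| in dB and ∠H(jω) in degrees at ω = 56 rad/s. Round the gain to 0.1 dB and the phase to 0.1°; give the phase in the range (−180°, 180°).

20.2 dB, -35.0°

At ω = 56 rad/s:
pole (1 + j56·0.0125) = 1 + j0.7 → |·| ≈ 1.2207, ∠ ≈ 34.99°
|H| = 12.5 · 1 / (1.2207) ≈ 10.24
Gain = 20 log₁₀(10.24) ≈ 20.21 dB
∠H = (0°) − (34.99°) = -34.99°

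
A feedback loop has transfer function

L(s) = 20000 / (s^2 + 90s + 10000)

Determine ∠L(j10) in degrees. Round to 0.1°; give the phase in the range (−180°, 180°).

At s = jω = j10:
quadratic: (j10)² + 90·j10 + 10000 = 9900 + j900 → |·| ≈ 9940.8, ∠ ≈ 5.19°
∠L = 0.00° − 5.19° = -5.19°

-5.2°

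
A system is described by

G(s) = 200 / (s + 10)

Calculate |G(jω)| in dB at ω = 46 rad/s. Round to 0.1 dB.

12.6 dB

At s = jω = j46:
pole (s+10): 10 + j46 → |·| = √(10²+46²) = √2216 ≈ 47.074, ∠ = arctan(46/10) ≈ 77.74°
|G| = 200 / 47.074 ≈ 4.2486
Gain = 20 log₁₀(4.2486) ≈ 12.56 dB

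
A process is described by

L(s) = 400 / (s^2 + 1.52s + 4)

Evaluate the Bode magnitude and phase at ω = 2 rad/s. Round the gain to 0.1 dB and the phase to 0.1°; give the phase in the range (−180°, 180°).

42.4 dB, -90.0°

At s = jω = j2:
quadratic: (j2)² + 1.52·j2 + 4 = 0 + j3.04 → |·| ≈ 3.04, ∠ ≈ 90.00°
|L| = 400 / 3.04 ≈ 131.58
Gain = 20 log₁₀(131.58) ≈ 42.38 dB
∠L = 0.00° − 90.00° = -90.00°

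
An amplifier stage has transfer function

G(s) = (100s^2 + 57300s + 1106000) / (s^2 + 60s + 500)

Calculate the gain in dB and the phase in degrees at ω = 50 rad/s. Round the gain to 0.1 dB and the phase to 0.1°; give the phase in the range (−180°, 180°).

Substitute s = j50:
Numerator: 100(j50)^2 + 57300(j50) + 1106000 = 856000 + j2865000
Denominator: (j50)^2 + 60(j50) + 500 = -2000 + j3000
|N| = √(856000² + 2865000²) ≈ 2.9901e+06, ∠N ≈ 73.36°
|D| = √(2000² + 3000²) ≈ 3605.6, ∠D ≈ 123.69°
|G| = 2.9901e+06 / 3605.6 ≈ 829.29
Gain = 20 log₁₀(829.29) ≈ 58.37 dB
∠G = 73.36° − 123.69° = -50.33°

58.4 dB, -50.3°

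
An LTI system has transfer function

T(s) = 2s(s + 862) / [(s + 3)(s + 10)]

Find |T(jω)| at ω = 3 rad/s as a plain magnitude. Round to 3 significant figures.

At s = jω = j3:
zero (s+862): 862 + j3 → |·| = √(862²+3²) = √743053 ≈ 862.01, ∠ = arctan(3/862) ≈ 0.20°
zero at origin: s = j3 → |·| = 3, ∠ = 90.00°
pole (s+3): 3 + j3 → |·| = √(3²+3²) = √18 ≈ 4.2426, ∠ = arctan(3/3) ≈ 45.00°
pole (s+10): 10 + j3 → |·| = √(10²+3²) = √109 ≈ 10.44, ∠ = arctan(3/10) ≈ 16.70°
|T| = 2 · 2586 / 44.293 ≈ 116.77

117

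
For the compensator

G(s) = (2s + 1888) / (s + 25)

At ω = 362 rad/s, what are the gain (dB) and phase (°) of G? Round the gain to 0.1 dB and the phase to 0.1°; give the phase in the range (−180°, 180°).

Substitute s = j362:
Numerator: 2(j362) + 1888 = 1888 + j724
Denominator: (j362) + 25 = 25 + j362
|N| = √(1888² + 724²) ≈ 2022.1, ∠N ≈ 20.98°
|D| = √(25² + 362²) ≈ 362.86, ∠D ≈ 86.05°
|G| = 2022.1 / 362.86 ≈ 5.5727
Gain = 20 log₁₀(5.5727) ≈ 14.92 dB
∠G = 20.98° − 86.05° = -65.07°

14.9 dB, -65.1°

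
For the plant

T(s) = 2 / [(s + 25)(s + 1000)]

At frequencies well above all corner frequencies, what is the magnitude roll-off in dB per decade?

-40 dB/decade

Each pole contributes −20 dB/decade at high frequency; each zero contributes +20 dB/decade.
Net: 0 zero(s) − 2 pole(s) → -40 dB/decade.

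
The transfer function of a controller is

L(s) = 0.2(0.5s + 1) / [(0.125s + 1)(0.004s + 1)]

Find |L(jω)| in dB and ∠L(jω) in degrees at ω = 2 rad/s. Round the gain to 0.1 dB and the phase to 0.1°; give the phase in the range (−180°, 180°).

At ω = 2 rad/s:
zero (1 + j2·0.5) = 1 + j1 → |·| ≈ 1.4142, ∠ ≈ 45.00°
pole (1 + j2·0.125) = 1 + j0.25 → |·| ≈ 1.0308, ∠ ≈ 14.04°
pole (1 + j2·0.004) = 1 + j0.008 → |·| ≈ 1, ∠ ≈ 0.46°
|L| = 0.2 · 1.4142 / (1.0308 · 1) ≈ 0.27439
Gain = 20 log₁₀(0.27439) ≈ -11.23 dB
∠L = (45.00°) − (14.04° + 0.46°) = 30.50°

-11.2 dB, 30.5°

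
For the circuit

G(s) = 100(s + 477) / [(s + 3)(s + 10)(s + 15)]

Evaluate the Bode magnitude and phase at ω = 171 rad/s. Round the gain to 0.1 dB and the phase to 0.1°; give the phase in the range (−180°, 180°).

At s = jω = j171:
zero (s+477): 477 + j171 → |·| = √(477²+171²) = √256770 ≈ 506.72, ∠ = arctan(171/477) ≈ 19.72°
pole (s+3): 3 + j171 → |·| = √(3²+171²) = √29250 ≈ 171.03, ∠ = arctan(171/3) ≈ 88.99°
pole (s+10): 10 + j171 → |·| = √(10²+171²) = √29341 ≈ 171.29, ∠ = arctan(171/10) ≈ 86.65°
pole (s+15): 15 + j171 → |·| = √(15²+171²) = √29466 ≈ 171.66, ∠ = arctan(171/15) ≈ 84.99°
|G| = 100 · 506.72 / 5.0289e+06 ≈ 0.010076
Gain = 20 log₁₀(0.010076) ≈ -39.93 dB
∠G = 19.72° − 260.63° = -240.91° ≡ 119.09° (principal value)

-39.9 dB, 119.1°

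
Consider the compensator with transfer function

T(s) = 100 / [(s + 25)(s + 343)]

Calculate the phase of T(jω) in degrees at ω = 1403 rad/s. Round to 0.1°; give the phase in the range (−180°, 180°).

-165.2°

At s = jω = j1403:
pole (s+25): 25 + j1403 → |·| = √(25²+1403²) = √1969034 ≈ 1403.2, ∠ = arctan(1403/25) ≈ 88.98°
pole (s+343): 343 + j1403 → |·| = √(343²+1403²) = √2086058 ≈ 1444.3, ∠ = arctan(1403/343) ≈ 76.26°
∠T = 0.00° − 165.24° = -165.24°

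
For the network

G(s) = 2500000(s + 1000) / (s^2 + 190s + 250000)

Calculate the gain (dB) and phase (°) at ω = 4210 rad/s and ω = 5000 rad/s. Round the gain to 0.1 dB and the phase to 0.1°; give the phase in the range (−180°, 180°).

ω = 4210: 55.8 dB, -100.7°; ω = 5000: 54.2 dB, -99.1°

At s = jω = j4210:
zero (s+1000): 1000 + j4210 → |·| = √(1000²+4210²) = √18724100 ≈ 4327.1, ∠ = arctan(4210/1000) ≈ 76.64°
quadratic: (j4210)² + 190·j4210 + 250000 = -17474100 + j799900 → |·| ≈ 1.7492e+07, ∠ ≈ 177.38°
|G| = 2500000 · 4327.1 / 1.7492e+07 ≈ 618.44
Gain = 20 log₁₀(618.44) ≈ 55.83 dB
∠G = 76.64° − 177.38° = -100.74°

At s = jω = j5000:
zero (s+1000): 1000 + j5000 → |·| = √(1000²+5000²) = √26000000 ≈ 5099, ∠ = arctan(5000/1000) ≈ 78.69°
quadratic: (j5000)² + 190·j5000 + 250000 = -24750000 + j950000 → |·| ≈ 2.4768e+07, ∠ ≈ 177.80°
|G| = 2500000 · 5099 / 2.4768e+07 ≈ 514.68
Gain = 20 log₁₀(514.68) ≈ 54.23 dB
∠G = 78.69° − 177.80° = -99.11°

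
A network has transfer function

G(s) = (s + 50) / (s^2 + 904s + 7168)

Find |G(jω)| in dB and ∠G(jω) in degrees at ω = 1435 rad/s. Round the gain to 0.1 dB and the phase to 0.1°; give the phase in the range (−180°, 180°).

Substitute s = j1435:
Numerator: (j1435) + 50 = 50 + j1435
Denominator: (j1435)^2 + 904(j1435) + 7168 = -2052057 + j1297240
|N| = √(50² + 1435²) ≈ 1435.9, ∠N ≈ 88.00°
|D| = √(2052057² + 1297240²) ≈ 2.4277e+06, ∠D ≈ 147.70°
|G| = 1435.9 / 2.4277e+06 ≈ 0.00059147
Gain = 20 log₁₀(0.00059147) ≈ -64.56 dB
∠G = 88.00° − 147.70° = -59.70°

-64.6 dB, -59.7°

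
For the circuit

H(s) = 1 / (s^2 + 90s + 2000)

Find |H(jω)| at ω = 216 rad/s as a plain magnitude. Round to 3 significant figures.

Substitute s = j216:
Numerator: 1 = 1 + j0
Denominator: (j216)^2 + 90(j216) + 2000 = -44656 + j19440
|N| = √(1² + 0²) ≈ 1, ∠N ≈ 0.00°
|D| = √(44656² + 19440²) ≈ 48704, ∠D ≈ 156.48°
|H| = 1 / 48704 ≈ 2.0532e-05

2.05e-05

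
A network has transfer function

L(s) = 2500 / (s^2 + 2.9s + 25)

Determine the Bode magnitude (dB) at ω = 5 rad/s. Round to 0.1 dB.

44.7 dB

At s = jω = j5:
quadratic: (j5)² + 2.9·j5 + 25 = 0 + j14.5 → |·| ≈ 14.5, ∠ ≈ 90.00°
|L| = 2500 / 14.5 ≈ 172.41
Gain = 20 log₁₀(172.41) ≈ 44.73 dB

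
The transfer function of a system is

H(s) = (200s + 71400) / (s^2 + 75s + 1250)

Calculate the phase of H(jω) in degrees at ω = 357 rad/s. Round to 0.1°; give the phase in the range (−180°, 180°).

-123.0°

Substitute s = j357:
Numerator: 200(j357) + 71400 = 71400 + j71400
Denominator: (j357)^2 + 75(j357) + 1250 = -126199 + j26775
|N| = √(71400² + 71400²) ≈ 1.0097e+05, ∠N ≈ 45.00°
|D| = √(126199² + 26775²) ≈ 1.2901e+05, ∠D ≈ 168.02°
∠H = 45.00° − 168.02° = -123.02°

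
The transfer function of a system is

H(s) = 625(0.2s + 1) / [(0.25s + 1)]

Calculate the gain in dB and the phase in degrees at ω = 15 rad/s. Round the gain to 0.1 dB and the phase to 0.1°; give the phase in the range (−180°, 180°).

54.1 dB, -3.5°

At ω = 15 rad/s:
zero (1 + j15·0.2) = 1 + j3 → |·| ≈ 3.1623, ∠ ≈ 71.57°
pole (1 + j15·0.25) = 1 + j3.75 → |·| ≈ 3.881, ∠ ≈ 75.07°
|H| = 625 · 3.1623 / (3.881) ≈ 509.26
Gain = 20 log₁₀(509.26) ≈ 54.14 dB
∠H = (71.57°) − (75.07°) = -3.50°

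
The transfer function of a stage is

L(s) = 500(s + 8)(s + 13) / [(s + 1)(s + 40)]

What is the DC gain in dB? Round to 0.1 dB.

L(0) = 500·8·13 / (1·40) = 1300
20 log₁₀(1300) ≈ 62.28 dB

62.3 dB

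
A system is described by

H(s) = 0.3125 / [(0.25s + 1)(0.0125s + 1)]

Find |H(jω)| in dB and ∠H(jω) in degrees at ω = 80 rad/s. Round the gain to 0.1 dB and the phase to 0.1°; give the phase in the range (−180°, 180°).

At ω = 80 rad/s:
pole (1 + j80·0.25) = 1 + j20 → |·| ≈ 20.025, ∠ ≈ 87.14°
pole (1 + j80·0.0125) = 1 + j1 → |·| ≈ 1.4142, ∠ ≈ 45.00°
|H| = 0.3125 · 1 / (20.025 · 1.4142) ≈ 0.011035
Gain = 20 log₁₀(0.011035) ≈ -39.14 dB
∠H = (0°) − (87.14° + 45.00°) = -132.14°

-39.1 dB, -132.1°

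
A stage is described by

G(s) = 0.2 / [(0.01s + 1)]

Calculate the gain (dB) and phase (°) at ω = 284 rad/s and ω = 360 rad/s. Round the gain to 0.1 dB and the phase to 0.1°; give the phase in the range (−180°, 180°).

ω = 284: -23.6 dB, -70.6°; ω = 360: -25.4 dB, -74.5°

At ω = 284 rad/s:
pole (1 + j284·0.01) = 1 + j2.84 → |·| ≈ 3.0109, ∠ ≈ 70.60°
|G| = 0.2 · 1 / (3.0109) ≈ 0.066425
Gain = 20 log₁₀(0.066425) ≈ -23.55 dB
∠G = (0°) − (70.60°) = -70.60°

At ω = 360 rad/s:
pole (1 + j360·0.01) = 1 + j3.6 → |·| ≈ 3.7363, ∠ ≈ 74.48°
|G| = 0.2 · 1 / (3.7363) ≈ 0.053529
Gain = 20 log₁₀(0.053529) ≈ -25.43 dB
∠G = (0°) − (74.48°) = -74.48°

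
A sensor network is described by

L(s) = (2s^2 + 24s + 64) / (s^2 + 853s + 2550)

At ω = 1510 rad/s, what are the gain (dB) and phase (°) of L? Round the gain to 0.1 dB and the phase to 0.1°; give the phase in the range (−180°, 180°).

Substitute s = j1510:
Numerator: 2(j1510)^2 + 24(j1510) + 64 = -4560136 + j36240
Denominator: (j1510)^2 + 853(j1510) + 2550 = -2277550 + j1288030
|N| = √(4560136² + 36240²) ≈ 4.5603e+06, ∠N ≈ 179.54°
|D| = √(2277550² + 1288030²) ≈ 2.6165e+06, ∠D ≈ 150.51°
|L| = 4.5603e+06 / 2.6165e+06 ≈ 1.7429
Gain = 20 log₁₀(1.7429) ≈ 4.83 dB
∠L = 179.54° − 150.51° = 29.03°

4.8 dB, 29.0°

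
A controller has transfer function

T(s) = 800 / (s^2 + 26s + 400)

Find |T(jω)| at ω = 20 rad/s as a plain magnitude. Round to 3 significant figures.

At s = jω = j20:
quadratic: (j20)² + 26·j20 + 400 = 0 + j520 → |·| ≈ 520, ∠ ≈ 90.00°
|T| = 800 / 520 ≈ 1.5385

1.54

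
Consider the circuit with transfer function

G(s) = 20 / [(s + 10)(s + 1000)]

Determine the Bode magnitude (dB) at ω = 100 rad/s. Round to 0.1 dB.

At s = jω = j100:
pole (s+10): 10 + j100 → |·| = √(10²+100²) = √10100 ≈ 100.5, ∠ = arctan(100/10) ≈ 84.29°
pole (s+1000): 1000 + j100 → |·| = √(1000²+100²) = √1010000 ≈ 1005, ∠ = arctan(100/1000) ≈ 5.71°
|G| = 20 / 1.01e+05 ≈ 0.00019802
Gain = 20 log₁₀(0.00019802) ≈ -74.07 dB

-74.1 dB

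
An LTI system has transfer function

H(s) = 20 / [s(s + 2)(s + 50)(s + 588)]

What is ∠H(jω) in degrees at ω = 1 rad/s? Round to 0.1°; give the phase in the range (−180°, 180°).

At s = jω = j1:
pole (s+2): 2 + j1 → |·| = √(2²+1²) = √5 ≈ 2.2361, ∠ = arctan(1/2) ≈ 26.57°
pole (s+50): 50 + j1 → |·| = √(50²+1²) = √2501 ≈ 50.01, ∠ = arctan(1/50) ≈ 1.15°
pole (s+588): 588 + j1 → |·| = √(588²+1²) = √345745 ≈ 588, ∠ = arctan(1/588) ≈ 0.10°
pole at origin: |s| = 1, ∠ = 90.00° (in denominator)
∠H = 0.00° − 117.82° = -117.82°

-117.8°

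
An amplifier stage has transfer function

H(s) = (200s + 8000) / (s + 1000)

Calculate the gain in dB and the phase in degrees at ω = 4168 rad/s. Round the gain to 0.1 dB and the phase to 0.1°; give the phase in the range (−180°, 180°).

45.8 dB, 12.9°

Substitute s = j4168:
Numerator: 200(j4168) + 8000 = 8000 + j833600
Denominator: (j4168) + 1000 = 1000 + j4168
|N| = √(8000² + 833600²) ≈ 8.3364e+05, ∠N ≈ 89.45°
|D| = √(1000² + 4168²) ≈ 4286.3, ∠D ≈ 76.51°
|H| = 8.3364e+05 / 4286.3 ≈ 194.49
Gain = 20 log₁₀(194.49) ≈ 45.78 dB
∠H = 89.45° − 76.51° = 12.94°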